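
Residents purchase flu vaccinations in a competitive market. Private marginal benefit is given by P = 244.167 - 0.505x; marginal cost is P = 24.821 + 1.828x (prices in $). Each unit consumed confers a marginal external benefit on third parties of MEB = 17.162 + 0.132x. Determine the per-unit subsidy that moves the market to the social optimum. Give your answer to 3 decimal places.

Social marginal benefit = demand + MEB = 261.329 - 0.373x.
Set SMB = MC: 261.329 - 0.373x = 24.821 + 1.828x → x* = 107.4548.
The Pigouvian subsidy equals MEB at x*: 17.162 + 0.132×107.4548 = 31.3460.

subsidy = $31.346 per unit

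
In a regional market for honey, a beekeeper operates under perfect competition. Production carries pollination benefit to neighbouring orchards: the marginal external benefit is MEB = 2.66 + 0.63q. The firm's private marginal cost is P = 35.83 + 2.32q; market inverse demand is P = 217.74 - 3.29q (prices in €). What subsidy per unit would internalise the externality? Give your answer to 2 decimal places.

Social marginal cost = private MC − MEB = 33.17 + 1.69q.
Set SMC = demand: 33.17 + 1.69q = 217.74 - 3.29q → q* = 37.0622.
The Pigouvian subsidy equals MEB at q*: 2.66 + 0.63×37.0622 = 26.0092.

subsidy = €26.01 per unit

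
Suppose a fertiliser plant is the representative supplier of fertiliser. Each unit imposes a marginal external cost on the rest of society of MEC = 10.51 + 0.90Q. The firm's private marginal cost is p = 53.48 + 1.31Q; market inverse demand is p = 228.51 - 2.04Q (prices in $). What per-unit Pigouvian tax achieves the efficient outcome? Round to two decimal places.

tax = $45.35 per unit

Social marginal cost = private MC + MEC = 63.99 + 2.21Q.
Set SMC = demand: 63.99 + 2.21Q = 228.51 - 2.04Q → Q* = 38.7106.
The Pigouvian tax equals MEC at Q*: 10.51 + 0.90×38.7106 = 45.3495.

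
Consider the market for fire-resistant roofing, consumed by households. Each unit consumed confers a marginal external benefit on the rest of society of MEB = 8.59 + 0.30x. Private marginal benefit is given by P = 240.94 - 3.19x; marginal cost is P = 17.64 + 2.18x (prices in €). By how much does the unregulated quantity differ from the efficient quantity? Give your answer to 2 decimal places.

4.15 units

Market equilibrium (private): 17.64 + 2.18x = 240.94 - 3.19x → x_m = 41.5829.
Social marginal benefit = demand + MEB = 249.53 - 2.89x.
Set SMB = MC: 249.53 - 2.89x = 17.64 + 2.18x → x* = 45.7377.
Gap = |41.5829 − 45.7377| = 4.1548.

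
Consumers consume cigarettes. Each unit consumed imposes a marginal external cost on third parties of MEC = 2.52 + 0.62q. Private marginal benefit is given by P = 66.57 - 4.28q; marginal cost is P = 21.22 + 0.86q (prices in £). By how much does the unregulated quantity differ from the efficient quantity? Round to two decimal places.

Market equilibrium (private): 21.22 + 0.86q = 66.57 - 4.28q → q_m = 8.8230.
Social marginal benefit = demand − MEC = 64.05 - 4.90q.
Set SMB = MC: 64.05 - 4.90q = 21.22 + 0.86q → q* = 7.4358.
Gap = |8.8230 − 7.4358| = 1.3872.

1.39 units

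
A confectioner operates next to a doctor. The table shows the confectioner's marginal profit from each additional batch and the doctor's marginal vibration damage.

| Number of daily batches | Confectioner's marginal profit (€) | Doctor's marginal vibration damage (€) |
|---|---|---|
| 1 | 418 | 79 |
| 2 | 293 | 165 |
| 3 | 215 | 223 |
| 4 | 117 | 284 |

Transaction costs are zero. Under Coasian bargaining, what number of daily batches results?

2

Bargaining reaches the level where marginal profit last exceeds marginal vibration damage.
That holds through level 2 (293 ≥ 165) but not at 3 (215 < 223).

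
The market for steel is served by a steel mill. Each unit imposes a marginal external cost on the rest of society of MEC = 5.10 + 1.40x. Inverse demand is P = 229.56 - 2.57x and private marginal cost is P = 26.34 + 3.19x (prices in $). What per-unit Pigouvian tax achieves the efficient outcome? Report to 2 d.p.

Social marginal cost = private MC + MEC = 31.44 + 4.59x.
Set SMC = demand: 31.44 + 4.59x = 229.56 - 2.57x → x* = 27.6704.
The Pigouvian tax equals MEC at x*: 5.10 + 1.40×27.6704 = 43.8386.

tax = $43.84 per unit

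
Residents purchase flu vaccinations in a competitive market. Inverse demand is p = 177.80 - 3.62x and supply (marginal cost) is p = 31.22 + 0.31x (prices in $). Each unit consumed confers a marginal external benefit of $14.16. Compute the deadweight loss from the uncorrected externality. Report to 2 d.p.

DWL = $25.51

Market equilibrium (private): 31.22 + 0.31x = 177.80 - 3.62x → x_m = 37.2977.
Social marginal benefit = demand + MEB = 191.96 - 3.62x.
Set SMB = MC: 191.96 - 3.62x = 31.22 + 0.31x → x* = 40.9008.
The welfare-loss triangle has base |x_m − x*| and height MEB(x_m) (the vertical gap between SMB and MC is zero at x* and MEB at x_m).
DWL = ½ × 3.6031 × 14.1600 = 25.5099.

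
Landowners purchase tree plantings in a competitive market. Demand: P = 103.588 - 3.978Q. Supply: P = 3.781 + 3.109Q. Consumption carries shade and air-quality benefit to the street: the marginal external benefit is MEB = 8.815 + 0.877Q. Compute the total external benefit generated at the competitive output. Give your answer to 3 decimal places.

211.112

Market equilibrium (private): 3.781 + 3.109Q = 103.588 - 3.978Q → Q_m = 14.0831.
Total external benefit = ∫₀^{Q_m} (8.815 + 0.877Q) dQ = 8.815×14.0831 + ½×0.877×14.0831² = 211.1119.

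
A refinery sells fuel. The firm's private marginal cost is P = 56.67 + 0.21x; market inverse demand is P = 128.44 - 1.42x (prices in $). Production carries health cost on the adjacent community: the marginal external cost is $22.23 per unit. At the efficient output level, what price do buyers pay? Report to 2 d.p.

P = $85.28

Social marginal cost = private MC + MEC = 78.90 + 0.21x.
Set SMC = demand: 78.90 + 0.21x = 128.44 - 1.42x → x* = 30.3926.
Consumer price on the demand curve at x*: 128.44 − 1.42×30.3926 = 85.2825.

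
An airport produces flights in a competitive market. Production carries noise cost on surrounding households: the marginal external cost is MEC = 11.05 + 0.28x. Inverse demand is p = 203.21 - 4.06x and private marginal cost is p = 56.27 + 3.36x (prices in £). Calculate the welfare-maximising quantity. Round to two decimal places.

x* = 17.65

Social marginal cost = private MC + MEC = 67.32 + 3.64x.
Set SMC = demand: 67.32 + 3.64x = 203.21 - 4.06x → x* = 17.6481.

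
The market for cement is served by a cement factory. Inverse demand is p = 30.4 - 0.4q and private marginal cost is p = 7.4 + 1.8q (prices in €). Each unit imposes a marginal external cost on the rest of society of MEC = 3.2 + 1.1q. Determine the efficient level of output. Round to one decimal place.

Social marginal cost = private MC + MEC = 10.6 + 2.9q.
Set SMC = demand: 10.6 + 2.9q = 30.4 - 0.4q → q* = 6.0000.

q* = 6.0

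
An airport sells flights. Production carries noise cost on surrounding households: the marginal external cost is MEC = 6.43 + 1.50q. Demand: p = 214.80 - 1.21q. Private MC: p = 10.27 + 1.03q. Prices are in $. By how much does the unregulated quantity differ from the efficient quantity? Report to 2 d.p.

38.34 units

Market equilibrium (private): 10.27 + 1.03q = 214.80 - 1.21q → q_m = 91.3080.
Social marginal cost = private MC + MEC = 16.70 + 2.53q.
Set SMC = demand: 16.70 + 2.53q = 214.80 - 1.21q → q* = 52.9679.
Gap = |91.3080 − 52.9679| = 38.3401.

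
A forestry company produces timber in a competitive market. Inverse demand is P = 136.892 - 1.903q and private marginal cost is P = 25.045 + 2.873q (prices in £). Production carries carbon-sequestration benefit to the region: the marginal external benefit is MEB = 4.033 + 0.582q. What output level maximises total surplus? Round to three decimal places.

q* = 27.630

Social marginal cost = private MC − MEB = 21.012 + 2.291q.
Set SMC = demand: 21.012 + 2.291q = 136.892 - 1.903q → q* = 27.6299.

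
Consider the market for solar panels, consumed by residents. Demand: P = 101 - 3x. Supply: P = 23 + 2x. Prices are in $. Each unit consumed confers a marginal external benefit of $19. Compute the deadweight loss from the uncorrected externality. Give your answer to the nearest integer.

Market equilibrium (private): 23 + 2x = 101 - 3x → x_m = 15.6000.
Social marginal benefit = demand + MEB = 120 - 3x.
Set SMB = MC: 120 - 3x = 23 + 2x → x* = 19.4000.
The welfare-loss triangle has base |x_m − x*| and height MEB(x_m) (the vertical gap between SMB and MC is zero at x* and MEB at x_m).
DWL = ½ × 3.8000 × 19.0000 = 36.1000.

DWL = $36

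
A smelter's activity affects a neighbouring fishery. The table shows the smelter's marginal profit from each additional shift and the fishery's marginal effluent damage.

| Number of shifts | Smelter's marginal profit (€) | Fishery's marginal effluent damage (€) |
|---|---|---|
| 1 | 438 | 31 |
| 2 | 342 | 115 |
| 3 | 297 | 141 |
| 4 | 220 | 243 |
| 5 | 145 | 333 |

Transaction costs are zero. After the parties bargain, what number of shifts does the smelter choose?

Bargaining reaches the level where marginal profit last exceeds marginal effluent damage.
That holds through level 3 (297 ≥ 141) but not at 4 (220 < 243).

3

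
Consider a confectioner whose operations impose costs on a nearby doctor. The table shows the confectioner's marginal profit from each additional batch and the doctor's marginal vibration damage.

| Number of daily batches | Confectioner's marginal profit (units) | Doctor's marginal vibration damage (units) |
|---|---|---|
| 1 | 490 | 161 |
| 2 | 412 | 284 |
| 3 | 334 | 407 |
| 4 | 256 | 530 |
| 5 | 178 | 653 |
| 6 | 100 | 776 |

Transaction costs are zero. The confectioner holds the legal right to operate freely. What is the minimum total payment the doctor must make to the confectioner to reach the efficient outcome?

Left alone the confectioner would choose level 6 (marginal profit stays positive).
Efficient level: k* = 2 (marginal profit ≥ marginal vibration damage through 2).
The doctor must at least cover the confectioner's forgone profit from cutting 6→2: 334 + 256 + 178 + 100 = 868.

868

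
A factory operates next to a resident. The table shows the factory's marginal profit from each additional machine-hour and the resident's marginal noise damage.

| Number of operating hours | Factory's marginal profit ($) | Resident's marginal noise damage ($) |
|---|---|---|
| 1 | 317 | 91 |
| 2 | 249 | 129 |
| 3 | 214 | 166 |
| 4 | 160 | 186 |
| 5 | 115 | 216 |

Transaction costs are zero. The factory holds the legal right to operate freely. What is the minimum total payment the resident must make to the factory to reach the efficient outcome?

Left alone the factory would choose level 5 (marginal profit stays positive).
Efficient level: k* = 3 (marginal profit ≥ marginal noise damage through 3).
The resident must at least cover the factory's forgone profit from cutting 5→3: 160 + 115 = 275.

$275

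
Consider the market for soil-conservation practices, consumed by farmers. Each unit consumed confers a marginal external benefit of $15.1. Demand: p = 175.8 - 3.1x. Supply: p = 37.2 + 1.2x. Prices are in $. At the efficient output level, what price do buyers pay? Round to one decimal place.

P = $65.0

Social marginal benefit = demand + MEB = 190.9 - 3.1x.
Set SMB = MC: 190.9 - 3.1x = 37.2 + 1.2x → x* = 35.7442.
Consumer price on the demand curve at x*: 175.8 − 3.1×35.7442 = 64.9930.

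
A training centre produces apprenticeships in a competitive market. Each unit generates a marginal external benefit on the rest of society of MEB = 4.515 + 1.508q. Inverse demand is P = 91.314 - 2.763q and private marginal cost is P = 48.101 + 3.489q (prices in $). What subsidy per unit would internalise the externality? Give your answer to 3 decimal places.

Social marginal cost = private MC − MEB = 43.586 + 1.981q.
Set SMC = demand: 43.586 + 1.981q = 91.314 - 2.763q → q* = 10.0607.
The Pigouvian subsidy equals MEB at q*: 4.515 + 1.508×10.0607 = 19.6865.

subsidy = $19.687 per unit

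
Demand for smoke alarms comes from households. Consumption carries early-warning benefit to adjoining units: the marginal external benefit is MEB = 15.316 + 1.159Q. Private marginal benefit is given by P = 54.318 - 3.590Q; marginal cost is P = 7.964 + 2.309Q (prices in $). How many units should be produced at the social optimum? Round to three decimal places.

Social marginal benefit = demand + MEB = 69.634 - 2.431Q.
Set SMB = MC: 69.634 - 2.431Q = 7.964 + 2.309Q → Q* = 13.0105.

Q* = 13.011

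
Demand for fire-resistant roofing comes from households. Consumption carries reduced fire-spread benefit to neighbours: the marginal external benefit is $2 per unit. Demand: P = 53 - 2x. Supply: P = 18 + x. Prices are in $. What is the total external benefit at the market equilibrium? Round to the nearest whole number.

$23

Market equilibrium (private): 18 + x = 53 - 2x → x_m = 11.6667.
Total external benefit = MEB × x_m = 2 × 11.6667 = 23.3334.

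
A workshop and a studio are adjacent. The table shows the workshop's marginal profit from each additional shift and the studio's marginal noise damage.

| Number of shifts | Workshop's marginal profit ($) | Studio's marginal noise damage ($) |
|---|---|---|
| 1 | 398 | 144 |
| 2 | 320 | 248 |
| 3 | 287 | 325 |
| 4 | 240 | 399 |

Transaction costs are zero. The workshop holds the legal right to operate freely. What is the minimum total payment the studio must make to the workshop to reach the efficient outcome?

$527

Left alone the workshop would choose level 4 (marginal profit stays positive).
Efficient level: k* = 2 (marginal profit ≥ marginal noise damage through 2).
The studio must at least cover the workshop's forgone profit from cutting 4→2: 287 + 240 = 527.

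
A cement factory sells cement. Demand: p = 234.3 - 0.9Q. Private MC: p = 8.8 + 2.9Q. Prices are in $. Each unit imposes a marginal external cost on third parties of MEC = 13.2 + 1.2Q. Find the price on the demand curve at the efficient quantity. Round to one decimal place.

Social marginal cost = private MC + MEC = 22.0 + 4.1Q.
Set SMC = demand: 22.0 + 4.1Q = 234.3 - 0.9Q → Q* = 42.4600.
Consumer price on the demand curve at Q*: 234.3 − 0.9×42.4600 = 196.0860.

P = $196.1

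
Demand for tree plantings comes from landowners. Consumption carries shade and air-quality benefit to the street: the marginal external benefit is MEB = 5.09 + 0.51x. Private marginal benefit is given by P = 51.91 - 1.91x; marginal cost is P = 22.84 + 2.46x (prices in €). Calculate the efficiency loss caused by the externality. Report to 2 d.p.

DWL = €9.32

Market equilibrium (private): 22.84 + 2.46x = 51.91 - 1.91x → x_m = 6.6522.
Social marginal benefit = demand + MEB = 57.00 - 1.40x.
Set SMB = MC: 57.00 - 1.40x = 22.84 + 2.46x → x* = 8.8497.
The welfare-loss triangle has base |x_m − x*| and height MEB(x_m) (the vertical gap between SMB and MC is zero at x* and MEB at x_m).
DWL = ½ × 2.1975 × 8.4826 = 9.3203.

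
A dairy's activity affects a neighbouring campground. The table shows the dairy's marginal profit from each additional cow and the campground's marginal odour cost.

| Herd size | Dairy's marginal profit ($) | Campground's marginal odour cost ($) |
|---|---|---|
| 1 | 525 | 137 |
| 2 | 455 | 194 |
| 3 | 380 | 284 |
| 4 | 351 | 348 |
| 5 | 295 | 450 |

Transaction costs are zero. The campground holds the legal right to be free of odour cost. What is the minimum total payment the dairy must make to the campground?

$963

Efficient level: marginal profit ≥ marginal odour cost through level 4, so k* = 4.
With the campground holding the right, the dairy must at least compensate total damage at k*: 137 + 194 + 284 + 348 = 963.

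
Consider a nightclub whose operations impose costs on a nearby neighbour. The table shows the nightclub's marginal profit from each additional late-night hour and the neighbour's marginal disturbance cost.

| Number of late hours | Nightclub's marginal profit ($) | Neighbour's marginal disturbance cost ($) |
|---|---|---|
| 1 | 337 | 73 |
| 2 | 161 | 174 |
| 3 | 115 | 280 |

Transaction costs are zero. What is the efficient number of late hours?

1

Bargaining reaches the level where marginal profit last exceeds marginal disturbance cost.
That holds through level 1 (337 ≥ 73) but not at 2 (161 < 174).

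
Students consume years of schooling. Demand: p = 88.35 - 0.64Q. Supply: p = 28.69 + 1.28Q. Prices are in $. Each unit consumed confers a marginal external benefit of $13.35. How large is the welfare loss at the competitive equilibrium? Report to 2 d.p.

DWL = $46.41

Market equilibrium (private): 28.69 + 1.28Q = 88.35 - 0.64Q → Q_m = 31.0729.
Social marginal benefit = demand + MEB = 101.70 - 0.64Q.
Set SMB = MC: 101.70 - 0.64Q = 28.69 + 1.28Q → Q* = 38.0260.
The loss is the area between SMB and MC from Q* to Q_m; with linear curves that's a triangle of height MEB(Q_m).
DWL = ½ × 6.9531 × 13.3500 = 46.4119.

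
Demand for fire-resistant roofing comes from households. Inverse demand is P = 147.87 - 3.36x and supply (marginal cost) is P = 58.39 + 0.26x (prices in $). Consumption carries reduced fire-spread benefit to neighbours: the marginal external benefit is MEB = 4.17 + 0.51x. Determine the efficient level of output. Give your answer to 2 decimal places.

x* = 30.11

Social marginal benefit = demand + MEB = 152.04 - 2.85x.
Set SMB = MC: 152.04 - 2.85x = 58.39 + 0.26x → x* = 30.1125.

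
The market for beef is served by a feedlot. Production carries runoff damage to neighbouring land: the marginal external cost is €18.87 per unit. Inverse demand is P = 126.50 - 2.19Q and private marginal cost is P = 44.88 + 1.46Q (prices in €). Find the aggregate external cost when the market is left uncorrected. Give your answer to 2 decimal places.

Market equilibrium (private): 44.88 + 1.46Q = 126.50 - 2.19Q → Q_m = 22.3616.
Total external cost = MEC × Q_m = 18.87 × 22.3616 = 421.9634.

€421.96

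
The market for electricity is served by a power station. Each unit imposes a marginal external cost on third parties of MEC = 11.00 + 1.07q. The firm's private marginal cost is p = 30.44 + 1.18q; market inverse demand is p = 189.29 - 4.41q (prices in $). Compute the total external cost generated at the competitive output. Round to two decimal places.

Market equilibrium (private): 30.44 + 1.18q = 189.29 - 4.41q → q_m = 28.4168.
Total external cost = ∫₀^{q_m} (11.00 + 1.07q) dq = 11.00×28.4168 + ½×1.07×28.4168² = 744.6051.

$744.61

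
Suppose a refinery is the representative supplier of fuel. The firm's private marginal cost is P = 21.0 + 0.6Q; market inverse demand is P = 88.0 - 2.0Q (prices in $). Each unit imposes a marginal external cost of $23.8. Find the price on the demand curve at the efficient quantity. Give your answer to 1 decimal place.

P = $54.8

Social marginal cost = private MC + MEC = 44.8 + 0.6Q.
Set SMC = demand: 44.8 + 0.6Q = 88.0 - 2.0Q → Q* = 16.6154.
Consumer price on the demand curve at Q*: 88.0 − 2.0×16.6154 = 54.7692.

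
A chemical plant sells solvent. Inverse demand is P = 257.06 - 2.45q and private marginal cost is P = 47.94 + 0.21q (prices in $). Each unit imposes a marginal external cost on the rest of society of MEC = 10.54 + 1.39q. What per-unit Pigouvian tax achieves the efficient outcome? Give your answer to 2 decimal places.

tax = $78.69 per unit

Social marginal cost = private MC + MEC = 58.48 + 1.60q.
Set SMC = demand: 58.48 + 1.60q = 257.06 - 2.45q → q* = 49.0321.
The Pigouvian tax equals MEC at q*: 10.54 + 1.39×49.0321 = 78.6946.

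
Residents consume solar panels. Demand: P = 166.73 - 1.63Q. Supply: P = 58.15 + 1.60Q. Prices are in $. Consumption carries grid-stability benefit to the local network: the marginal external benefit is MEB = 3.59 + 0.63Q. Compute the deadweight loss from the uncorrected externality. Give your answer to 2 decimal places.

DWL = $117.97

Market equilibrium (private): 58.15 + 1.60Q = 166.73 - 1.63Q → Q_m = 33.6161.
Social marginal benefit = demand + MEB = 170.32 - Q.
Set SMB = MC: 170.32 - Q = 58.15 + 1.60Q → Q* = 43.1423.
Between Q* and Q_m the wedge SMB − MC runs linearly from 0 to MEB(Q_m), so the loss is a triangle.
DWL = ½ × 9.5262 × 24.7681 = 117.9729.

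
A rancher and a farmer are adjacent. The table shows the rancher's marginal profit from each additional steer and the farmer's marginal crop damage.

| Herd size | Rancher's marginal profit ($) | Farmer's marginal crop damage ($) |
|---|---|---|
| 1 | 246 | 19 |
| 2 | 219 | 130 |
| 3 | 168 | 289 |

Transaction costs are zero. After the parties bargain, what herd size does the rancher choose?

2

Bargaining reaches the level where marginal profit last exceeds marginal crop damage.
That holds through level 2 (219 ≥ 130) but not at 3 (168 < 289).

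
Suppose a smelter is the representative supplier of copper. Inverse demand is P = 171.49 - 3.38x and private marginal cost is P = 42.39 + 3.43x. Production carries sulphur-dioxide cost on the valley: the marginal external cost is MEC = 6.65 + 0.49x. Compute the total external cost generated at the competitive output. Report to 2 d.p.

214.12

Market equilibrium (private): 42.39 + 3.43x = 171.49 - 3.38x → x_m = 18.9574.
Total external cost = ∫₀^{x_m} (6.65 + 0.49x) dx = 6.65×18.9574 + ½×0.49×18.9574² = 214.1155.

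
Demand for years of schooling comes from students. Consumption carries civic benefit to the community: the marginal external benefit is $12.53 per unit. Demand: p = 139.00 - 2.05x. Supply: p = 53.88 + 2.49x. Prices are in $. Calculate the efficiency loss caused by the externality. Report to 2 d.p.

DWL = $17.29

Market equilibrium (private): 53.88 + 2.49x = 139.00 - 2.05x → x_m = 18.7489.
Social marginal benefit = demand + MEB = 151.53 - 2.05x.
Set SMB = MC: 151.53 - 2.05x = 53.88 + 2.49x → x* = 21.5088.
The welfare-loss triangle has base |x_m − x*| and height MEB(x_m) (the vertical gap between SMB and MC is zero at x* and MEB at x_m).
DWL = ½ × 2.7599 × 12.5300 = 17.2908.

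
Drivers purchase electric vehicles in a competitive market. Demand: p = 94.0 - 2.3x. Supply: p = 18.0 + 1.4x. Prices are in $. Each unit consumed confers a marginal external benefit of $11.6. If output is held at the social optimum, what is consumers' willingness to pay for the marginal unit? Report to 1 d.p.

P = $39.5

Social marginal benefit = demand + MEB = 105.6 - 2.3x.
Set SMB = MC: 105.6 - 2.3x = 18.0 + 1.4x → x* = 23.6757.
Consumer price on the demand curve at x*: 94.0 − 2.3×23.6757 = 39.5459.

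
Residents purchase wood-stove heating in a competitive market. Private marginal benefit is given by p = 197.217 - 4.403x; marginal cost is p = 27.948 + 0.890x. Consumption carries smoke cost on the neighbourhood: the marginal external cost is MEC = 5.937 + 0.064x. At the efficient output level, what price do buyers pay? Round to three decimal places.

P = 62.972

Social marginal benefit = demand − MEC = 191.280 - 4.467x.
Set SMB = MC: 191.280 - 4.467x = 27.948 + 0.890x → x* = 30.4895.
Consumer price on the demand curve at x*: 197.217 − 4.403×30.4895 = 62.9717.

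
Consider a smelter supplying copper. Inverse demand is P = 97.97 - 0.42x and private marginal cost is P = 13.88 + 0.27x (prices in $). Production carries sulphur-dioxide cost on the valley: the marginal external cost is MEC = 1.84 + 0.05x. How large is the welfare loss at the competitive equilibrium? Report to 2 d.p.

DWL = $42.53

Market equilibrium (private): 13.88 + 0.27x = 97.97 - 0.42x → x_m = 121.8696.
Social marginal cost = private MC + MEC = 15.72 + 0.32x.
Set SMC = demand: 15.72 + 0.32x = 97.97 - 0.42x → x* = 111.1486.
Between x* and x_m the wedge SMC − demand runs linearly from 0 to MEC(x_m), so the loss is a triangle.
DWL = ½ × 10.7210 × 7.9335 = 42.5275.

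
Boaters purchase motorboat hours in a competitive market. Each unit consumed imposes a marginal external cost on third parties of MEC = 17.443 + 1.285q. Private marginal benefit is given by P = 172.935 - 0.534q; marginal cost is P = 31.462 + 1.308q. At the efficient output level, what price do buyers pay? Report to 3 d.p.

Social marginal benefit = demand − MEC = 155.492 - 1.819q.
Set SMB = MC: 155.492 - 1.819q = 31.462 + 1.308q → q* = 39.6642.
Consumer price on the demand curve at q*: 172.935 − 0.534×39.6642 = 151.7543.

P = 151.754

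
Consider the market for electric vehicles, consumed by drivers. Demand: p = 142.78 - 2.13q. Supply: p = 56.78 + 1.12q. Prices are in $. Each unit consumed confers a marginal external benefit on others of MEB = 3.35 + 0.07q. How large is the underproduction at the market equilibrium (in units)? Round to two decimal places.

Market equilibrium (private): 56.78 + 1.12q = 142.78 - 2.13q → q_m = 26.4615.
Social marginal benefit = demand + MEB = 146.13 - 2.06q.
Set SMB = MC: 146.13 - 2.06q = 56.78 + 1.12q → q* = 28.0975.
Gap = |26.4615 − 28.0975| = 1.6360.

1.64 units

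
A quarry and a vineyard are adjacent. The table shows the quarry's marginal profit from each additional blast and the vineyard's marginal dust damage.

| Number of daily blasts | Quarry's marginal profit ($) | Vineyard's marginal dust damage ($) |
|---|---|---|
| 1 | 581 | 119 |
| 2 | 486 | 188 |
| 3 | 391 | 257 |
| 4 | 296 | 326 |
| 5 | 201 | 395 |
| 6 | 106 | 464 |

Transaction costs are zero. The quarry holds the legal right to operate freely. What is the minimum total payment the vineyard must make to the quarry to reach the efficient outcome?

Left alone the quarry would choose level 6 (marginal profit stays positive).
Efficient level: k* = 3 (marginal profit ≥ marginal dust damage through 3).
The vineyard must at least cover the quarry's forgone profit from cutting 6→3: 296 + 201 + 106 = 603.

$603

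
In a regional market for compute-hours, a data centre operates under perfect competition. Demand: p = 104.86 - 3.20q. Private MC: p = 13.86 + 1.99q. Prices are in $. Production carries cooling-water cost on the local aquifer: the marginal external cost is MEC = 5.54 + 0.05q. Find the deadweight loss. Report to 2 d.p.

Market equilibrium (private): 13.86 + 1.99q = 104.86 - 3.20q → q_m = 17.5337.
Social marginal cost = private MC + MEC = 19.40 + 2.04q.
Set SMC = demand: 19.40 + 2.04q = 104.86 - 3.20q → q* = 16.3092.
The loss is the area between SMC and demand from q* to q_m; with linear curves that's a triangle of height MEC(q_m).
DWL = ½ × 1.2245 × 6.4167 = 3.9286.

DWL = $3.93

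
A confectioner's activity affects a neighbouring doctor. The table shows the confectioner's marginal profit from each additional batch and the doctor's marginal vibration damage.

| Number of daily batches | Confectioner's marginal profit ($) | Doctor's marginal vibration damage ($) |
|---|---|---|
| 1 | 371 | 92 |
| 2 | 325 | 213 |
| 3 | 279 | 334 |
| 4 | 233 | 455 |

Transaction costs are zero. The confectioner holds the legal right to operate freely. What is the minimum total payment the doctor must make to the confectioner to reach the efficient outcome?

$512

Left alone the confectioner would choose level 4 (marginal profit stays positive).
Efficient level: k* = 2 (marginal profit ≥ marginal vibration damage through 2).
The doctor must at least cover the confectioner's forgone profit from cutting 4→2: 279 + 233 = 512.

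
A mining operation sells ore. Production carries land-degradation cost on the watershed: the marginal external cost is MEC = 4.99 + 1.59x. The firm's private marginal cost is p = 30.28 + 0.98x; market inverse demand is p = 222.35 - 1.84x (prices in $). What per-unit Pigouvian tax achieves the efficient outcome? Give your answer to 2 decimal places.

Social marginal cost = private MC + MEC = 35.27 + 2.57x.
Set SMC = demand: 35.27 + 2.57x = 222.35 - 1.84x → x* = 42.4218.
The Pigouvian tax equals MEC at x*: 4.99 + 1.59×42.4218 = 72.4407.

tax = $72.44 per unit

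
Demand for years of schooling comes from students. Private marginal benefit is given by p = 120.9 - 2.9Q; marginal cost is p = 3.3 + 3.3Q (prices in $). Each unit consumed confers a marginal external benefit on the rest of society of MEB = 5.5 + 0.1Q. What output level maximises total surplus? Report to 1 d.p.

Social marginal benefit = demand + MEB = 126.4 - 2.8Q.
Set SMB = MC: 126.4 - 2.8Q = 3.3 + 3.3Q → Q* = 20.1803.

Q* = 20.2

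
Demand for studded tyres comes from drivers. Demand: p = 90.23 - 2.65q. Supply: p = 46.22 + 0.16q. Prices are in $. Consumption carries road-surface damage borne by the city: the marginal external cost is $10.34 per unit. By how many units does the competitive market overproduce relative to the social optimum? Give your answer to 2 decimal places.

Market equilibrium (private): 46.22 + 0.16q = 90.23 - 2.65q → q_m = 15.6619.
Social marginal benefit = demand − MEC = 79.89 - 2.65q.
Set SMB = MC: 79.89 - 2.65q = 46.22 + 0.16q → q* = 11.9822.
Gap = |15.6619 − 11.9822| = 3.6797.

3.68 units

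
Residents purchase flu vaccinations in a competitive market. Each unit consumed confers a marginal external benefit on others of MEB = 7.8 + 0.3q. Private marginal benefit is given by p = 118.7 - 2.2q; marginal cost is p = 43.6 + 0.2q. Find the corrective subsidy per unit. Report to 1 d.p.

subsidy = 19.6 per unit

Social marginal benefit = demand + MEB = 126.5 - 1.9q.
Set SMB = MC: 126.5 - 1.9q = 43.6 + 0.2q → q* = 39.4762.
The Pigouvian subsidy equals MEB at q*: 7.8 + 0.3×39.4762 = 19.6429.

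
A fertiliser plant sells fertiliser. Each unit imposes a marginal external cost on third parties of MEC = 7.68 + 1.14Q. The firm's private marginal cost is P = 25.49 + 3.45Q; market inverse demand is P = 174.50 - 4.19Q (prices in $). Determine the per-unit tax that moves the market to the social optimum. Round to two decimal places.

tax = $26.03 per unit

Social marginal cost = private MC + MEC = 33.17 + 4.59Q.
Set SMC = demand: 33.17 + 4.59Q = 174.50 - 4.19Q → Q* = 16.0968.
The Pigouvian tax equals MEC at Q*: 7.68 + 1.14×16.0968 = 26.0304.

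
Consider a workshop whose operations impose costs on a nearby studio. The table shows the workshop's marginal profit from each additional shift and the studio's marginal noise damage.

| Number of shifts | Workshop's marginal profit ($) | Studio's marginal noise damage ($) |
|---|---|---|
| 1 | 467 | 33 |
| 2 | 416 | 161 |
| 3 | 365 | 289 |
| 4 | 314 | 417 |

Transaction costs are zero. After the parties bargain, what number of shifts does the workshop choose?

Bargaining reaches the level where marginal profit last exceeds marginal noise damage.
That holds through level 3 (365 ≥ 289) but not at 4 (314 < 417).

3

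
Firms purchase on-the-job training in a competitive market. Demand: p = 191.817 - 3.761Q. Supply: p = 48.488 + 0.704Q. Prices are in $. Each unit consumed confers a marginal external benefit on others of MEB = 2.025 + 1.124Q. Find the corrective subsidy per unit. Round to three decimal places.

Social marginal benefit = demand + MEB = 193.842 - 2.637Q.
Set SMB = MC: 193.842 - 2.637Q = 48.488 + 0.704Q → Q* = 43.5061.
The Pigouvian subsidy equals MEB at Q*: 2.025 + 1.124×43.5061 = 50.9259.

subsidy = $50.926 per unit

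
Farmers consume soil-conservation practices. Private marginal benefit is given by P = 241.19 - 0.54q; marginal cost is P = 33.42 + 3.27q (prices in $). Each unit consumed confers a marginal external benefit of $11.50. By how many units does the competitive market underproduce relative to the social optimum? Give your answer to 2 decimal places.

3.02 units

Market equilibrium (private): 33.42 + 3.27q = 241.19 - 0.54q → q_m = 54.5328.
Social marginal benefit = demand + MEB = 252.69 - 0.54q.
Set SMB = MC: 252.69 - 0.54q = 33.42 + 3.27q → q* = 57.5512.
Gap = |54.5328 − 57.5512| = 3.0184.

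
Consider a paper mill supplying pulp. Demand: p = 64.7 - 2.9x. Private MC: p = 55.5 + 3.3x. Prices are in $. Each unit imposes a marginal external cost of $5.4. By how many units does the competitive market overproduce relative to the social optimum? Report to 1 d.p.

0.9 units

Market equilibrium (private): 55.5 + 3.3x = 64.7 - 2.9x → x_m = 1.4839.
Social marginal cost = private MC + MEC = 60.9 + 3.3x.
Set SMC = demand: 60.9 + 3.3x = 64.7 - 2.9x → x* = 0.6129.
Gap = |1.4839 − 0.6129| = 0.8710.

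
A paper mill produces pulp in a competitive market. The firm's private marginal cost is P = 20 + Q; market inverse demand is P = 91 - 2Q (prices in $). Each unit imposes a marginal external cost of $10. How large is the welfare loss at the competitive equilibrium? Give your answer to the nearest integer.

Market equilibrium (private): 20 + Q = 91 - 2Q → Q_m = 23.6667.
Social marginal cost = private MC + MEC = 30 + Q.
Set SMC = demand: 30 + Q = 91 - 2Q → Q* = 20.3333.
The loss is the area between SMC and demand from Q* to Q_m; with linear curves that's a triangle of height MEC(Q_m).
DWL = ½ × 3.3334 × 10.0000 = 16.6670.

DWL = $17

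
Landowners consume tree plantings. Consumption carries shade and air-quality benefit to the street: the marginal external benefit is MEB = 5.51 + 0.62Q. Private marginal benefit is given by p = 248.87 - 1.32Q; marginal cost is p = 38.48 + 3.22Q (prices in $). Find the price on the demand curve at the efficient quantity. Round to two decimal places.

P = $176.17

Social marginal benefit = demand + MEB = 254.38 - 0.70Q.
Set SMB = MC: 254.38 - 0.70Q = 38.48 + 3.22Q → Q* = 55.0765.
Consumer price on the demand curve at Q*: 248.87 − 1.32×55.0765 = 176.1690.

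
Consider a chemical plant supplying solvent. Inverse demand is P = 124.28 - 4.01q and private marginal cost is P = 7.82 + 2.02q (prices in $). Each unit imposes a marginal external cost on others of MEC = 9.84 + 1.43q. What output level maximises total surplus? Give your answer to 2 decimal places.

Social marginal cost = private MC + MEC = 17.66 + 3.45q.
Set SMC = demand: 17.66 + 3.45q = 124.28 - 4.01q → q* = 14.2922.

q* = 14.29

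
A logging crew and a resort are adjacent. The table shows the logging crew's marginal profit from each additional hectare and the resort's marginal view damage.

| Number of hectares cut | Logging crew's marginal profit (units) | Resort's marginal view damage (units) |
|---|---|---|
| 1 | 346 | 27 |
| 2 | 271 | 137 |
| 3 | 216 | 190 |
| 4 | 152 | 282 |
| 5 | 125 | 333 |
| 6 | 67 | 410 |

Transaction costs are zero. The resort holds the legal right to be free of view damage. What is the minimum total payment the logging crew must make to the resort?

354

Efficient level: marginal profit ≥ marginal view damage through level 3, so k* = 3.
With the resort holding the right, the logging crew must at least compensate total damage at k*: 27 + 137 + 190 = 354.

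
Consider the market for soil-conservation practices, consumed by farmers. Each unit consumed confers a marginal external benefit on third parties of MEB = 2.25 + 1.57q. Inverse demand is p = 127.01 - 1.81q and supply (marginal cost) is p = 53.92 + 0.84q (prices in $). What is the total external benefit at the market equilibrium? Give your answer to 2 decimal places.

$659.22

Market equilibrium (private): 53.92 + 0.84q = 127.01 - 1.81q → q_m = 27.5811.
Total external benefit = ∫₀^{q_m} (2.25 + 1.57q) dq = 2.25×27.5811 + ½×1.57×27.5811² = 659.2204.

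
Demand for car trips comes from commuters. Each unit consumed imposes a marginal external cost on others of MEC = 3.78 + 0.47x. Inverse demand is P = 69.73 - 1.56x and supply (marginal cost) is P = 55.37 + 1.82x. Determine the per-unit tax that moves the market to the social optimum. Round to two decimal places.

tax = 5.07 per unit

Social marginal benefit = demand − MEC = 65.95 - 2.03x.
Set SMB = MC: 65.95 - 2.03x = 55.37 + 1.82x → x* = 2.7481.
The Pigouvian tax equals MEC at x*: 3.78 + 0.47×2.7481 = 5.0716.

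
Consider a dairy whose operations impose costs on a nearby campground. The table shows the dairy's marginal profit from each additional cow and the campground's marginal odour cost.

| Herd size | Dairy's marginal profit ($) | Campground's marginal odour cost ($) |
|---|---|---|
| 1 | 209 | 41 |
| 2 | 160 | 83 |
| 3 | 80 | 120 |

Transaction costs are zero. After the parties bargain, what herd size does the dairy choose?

Bargaining reaches the level where marginal profit last exceeds marginal odour cost.
That holds through level 2 (160 ≥ 83) but not at 3 (80 < 120).

2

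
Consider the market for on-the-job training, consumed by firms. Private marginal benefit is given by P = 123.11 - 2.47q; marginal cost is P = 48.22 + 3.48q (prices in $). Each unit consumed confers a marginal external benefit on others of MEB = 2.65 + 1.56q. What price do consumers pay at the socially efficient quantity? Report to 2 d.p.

Social marginal benefit = demand + MEB = 125.76 - 0.91q.
Set SMB = MC: 125.76 - 0.91q = 48.22 + 3.48q → q* = 17.6629.
Consumer price on the demand curve at q*: 123.11 − 2.47×17.6629 = 79.4826.

P = $79.48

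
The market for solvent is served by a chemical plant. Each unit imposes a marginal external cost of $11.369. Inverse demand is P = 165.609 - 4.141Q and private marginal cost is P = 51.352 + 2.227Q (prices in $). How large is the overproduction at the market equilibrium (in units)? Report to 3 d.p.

Market equilibrium (private): 51.352 + 2.227Q = 165.609 - 4.141Q → Q_m = 17.9424.
Social marginal cost = private MC + MEC = 62.721 + 2.227Q.
Set SMC = demand: 62.721 + 2.227Q = 165.609 - 4.141Q → Q* = 16.1570.
Gap = |17.9424 − 16.1570| = 1.7854.

1.785 units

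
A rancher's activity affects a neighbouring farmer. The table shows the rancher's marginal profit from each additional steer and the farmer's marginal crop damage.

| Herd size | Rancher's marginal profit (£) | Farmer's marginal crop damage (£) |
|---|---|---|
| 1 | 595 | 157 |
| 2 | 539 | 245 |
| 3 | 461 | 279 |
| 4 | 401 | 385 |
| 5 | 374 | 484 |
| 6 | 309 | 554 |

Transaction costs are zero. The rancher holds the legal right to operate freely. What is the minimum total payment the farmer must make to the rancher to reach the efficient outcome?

£683

Left alone the rancher would choose level 6 (marginal profit stays positive).
Efficient level: k* = 4 (marginal profit ≥ marginal crop damage through 4).
The farmer must at least cover the rancher's forgone profit from cutting 6→4: 374 + 309 = 683.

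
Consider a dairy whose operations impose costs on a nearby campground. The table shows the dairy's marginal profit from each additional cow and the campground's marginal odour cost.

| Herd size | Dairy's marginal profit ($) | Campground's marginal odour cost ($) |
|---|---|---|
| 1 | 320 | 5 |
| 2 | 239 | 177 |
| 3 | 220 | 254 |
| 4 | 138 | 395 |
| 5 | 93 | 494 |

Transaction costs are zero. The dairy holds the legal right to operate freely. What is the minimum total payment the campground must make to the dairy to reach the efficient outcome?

$451

Left alone the dairy would choose level 5 (marginal profit stays positive).
Efficient level: k* = 2 (marginal profit ≥ marginal odour cost through 2).
The campground must at least cover the dairy's forgone profit from cutting 5→2: 220 + 138 + 93 = 451.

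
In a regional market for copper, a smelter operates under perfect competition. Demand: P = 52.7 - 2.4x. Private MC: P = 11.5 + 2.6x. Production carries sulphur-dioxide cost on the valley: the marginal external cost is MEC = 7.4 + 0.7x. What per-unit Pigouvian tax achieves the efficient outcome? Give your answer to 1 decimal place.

tax = 11.6 per unit

Social marginal cost = private MC + MEC = 18.9 + 3.3x.
Set SMC = demand: 18.9 + 3.3x = 52.7 - 2.4x → x* = 5.9298.
The Pigouvian tax equals MEC at x*: 7.4 + 0.7×5.9298 = 11.5509.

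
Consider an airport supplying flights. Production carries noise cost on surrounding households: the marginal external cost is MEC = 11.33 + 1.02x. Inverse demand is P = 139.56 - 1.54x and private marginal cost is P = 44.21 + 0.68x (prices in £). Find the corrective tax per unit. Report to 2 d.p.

Social marginal cost = private MC + MEC = 55.54 + 1.70x.
Set SMC = demand: 55.54 + 1.70x = 139.56 - 1.54x → x* = 25.9321.
The Pigouvian tax equals MEC at x*: 11.33 + 1.02×25.9321 = 37.7807.

tax = £37.78 per unit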